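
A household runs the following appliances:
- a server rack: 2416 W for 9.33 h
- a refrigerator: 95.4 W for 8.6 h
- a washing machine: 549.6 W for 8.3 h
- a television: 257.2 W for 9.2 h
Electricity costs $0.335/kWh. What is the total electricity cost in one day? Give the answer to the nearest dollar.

server rack: 2416 W × 9.33 h = 22,541 Wh = 22.54 kWh
refrigerator: 95.4 W × 8.6 h = 820 Wh = 0.8204 kWh
washing machine: 549.6 W × 8.3 h = 4,562 Wh = 4.562 kWh
television: 257.2 W × 9.2 h = 2,366 Wh = 2.366 kWh
Total energy = 22.54 + 0.8204 + 4.562 + 2.366 = 30.29 kWh
Cost = 30.29 kWh × $0.335 = $10.15 ≈ $10

$10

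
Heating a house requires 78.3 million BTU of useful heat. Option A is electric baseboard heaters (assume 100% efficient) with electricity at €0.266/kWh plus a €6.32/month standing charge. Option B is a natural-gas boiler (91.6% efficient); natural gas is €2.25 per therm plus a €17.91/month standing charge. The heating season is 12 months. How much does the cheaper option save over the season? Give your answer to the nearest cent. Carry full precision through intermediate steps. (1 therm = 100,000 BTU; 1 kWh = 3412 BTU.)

€4041.89

Heat load = 78.3 × 10⁶ BTU = 78,300,000 BTU
Gas: input = 78,300,000 / 0.916 = 85,480,349 BTU = 854.8 therm → 854.8 × €2.25 = €1,923.31; + 12 × €17.91 standing = €2,138.23
Electric: 78,300,000 BTU / 3412 = 22,950 kWh → × €0.266 = €6,104.28; + 12 × €6.32 standing = €6,180.12
Difference = |€2,138.23 − €6,180.12| = €4,041.89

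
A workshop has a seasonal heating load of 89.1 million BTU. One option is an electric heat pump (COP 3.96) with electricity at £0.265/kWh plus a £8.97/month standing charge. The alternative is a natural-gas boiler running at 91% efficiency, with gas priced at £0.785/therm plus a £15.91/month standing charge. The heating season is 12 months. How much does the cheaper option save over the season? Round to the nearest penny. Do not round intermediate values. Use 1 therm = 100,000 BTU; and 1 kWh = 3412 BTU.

£895.62

Heat load = 89.1 × 10⁶ BTU = 89,100,000 BTU
Gas: input = 89,100,000 / 0.91 = 97,912,088 BTU = 979.1 therm → 979.1 × £0.785 = £768.61; + 12 × £15.91 standing = £959.53
Heat pump: 89,100,000 BTU / 3412 = 26,110 kWh heat; / 3.96 = 6,594 kWh in → × £0.265 = £1,747.51; + 12 × £8.97 standing = £1,855.15
Difference = |£959.53 − £1,855.15| = £895.62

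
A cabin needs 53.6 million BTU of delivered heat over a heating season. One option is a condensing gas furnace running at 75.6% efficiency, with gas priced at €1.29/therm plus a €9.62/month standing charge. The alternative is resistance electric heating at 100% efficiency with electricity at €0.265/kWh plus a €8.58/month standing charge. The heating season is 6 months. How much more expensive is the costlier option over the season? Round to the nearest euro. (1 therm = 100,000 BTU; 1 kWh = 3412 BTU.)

€3242

Heat load = 53.6 × 10⁶ BTU = 53,600,000 BTU
Gas: input = 53,600,000 / 0.756 = 70,899,471 BTU = 709 therm → 709 × €1.29 = €914.60; + 6 × €9.62 standing = €972.32
Electric: 53,600,000 BTU / 3412 = 15,710 kWh → × €0.265 = €4,162.95; + 6 × €8.58 standing = €4,214.43
Difference = |€972.32 − €4,214.43| = €3,242.11 ≈ €3242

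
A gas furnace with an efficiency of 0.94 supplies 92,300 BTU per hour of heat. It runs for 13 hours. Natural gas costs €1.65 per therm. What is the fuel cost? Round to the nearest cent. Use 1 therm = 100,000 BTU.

Heat delivered = 92,300 BTU/h × 13 h = 1,199,900 BTU
Gas input = 1,199,900 / 0.94 = 1,276,489 BTU
= 1,276,489 / 100,000 = 12.76 therm
Cost = 12.76 × €1.65/therm = €21.06

€21.06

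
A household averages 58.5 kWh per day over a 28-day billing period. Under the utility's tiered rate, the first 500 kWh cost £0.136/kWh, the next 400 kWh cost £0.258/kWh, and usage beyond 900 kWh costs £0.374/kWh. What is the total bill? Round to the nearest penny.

Usage = 58.5 kWh/day × 28 days = 1638 kWh
First 500 kWh × £0.136 = £68.00
Next 400 kWh × £0.258 = £103.20
Remaining 738 kWh × £0.374 = £276.01
Total = £447.21

£447.21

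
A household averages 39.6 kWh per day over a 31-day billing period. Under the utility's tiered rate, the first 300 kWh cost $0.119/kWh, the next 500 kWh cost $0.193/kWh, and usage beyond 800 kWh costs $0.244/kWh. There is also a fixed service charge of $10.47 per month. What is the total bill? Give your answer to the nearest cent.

$247.00

Usage = 39.6 kWh/day × 31 days = 1227.6 kWh
First 300 kWh × $0.119 = $35.70
Next 500 kWh × $0.193 = $96.50
Remaining 427.6 kWh × $0.244 = $104.33
Energy charge = $236.53; + service $10.47 = $247.00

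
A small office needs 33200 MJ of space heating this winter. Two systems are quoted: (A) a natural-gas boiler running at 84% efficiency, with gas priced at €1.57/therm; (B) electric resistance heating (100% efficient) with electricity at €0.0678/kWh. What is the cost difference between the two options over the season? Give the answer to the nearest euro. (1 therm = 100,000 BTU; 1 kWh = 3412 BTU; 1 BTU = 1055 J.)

Heat load = 33200 MJ = 33,200,000,000 J / 1055 = 31,469,194 BTU
Gas: input = 31,469,194 / 0.84 = 37,463,327 BTU = 374.6 therm → 374.6 × €1.57 = €588.17
Electric: 31,469,194 BTU / 3412 = 9,223 kWh → × €0.0678 = €625.33
Difference = |€588.17 − €625.33| = €37.15 ≈ €37

€37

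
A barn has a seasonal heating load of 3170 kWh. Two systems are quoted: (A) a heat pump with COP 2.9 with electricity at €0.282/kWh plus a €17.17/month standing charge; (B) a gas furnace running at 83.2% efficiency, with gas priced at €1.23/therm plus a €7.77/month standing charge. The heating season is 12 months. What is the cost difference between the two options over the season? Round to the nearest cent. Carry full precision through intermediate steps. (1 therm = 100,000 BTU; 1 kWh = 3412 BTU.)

€261.15

Heat load = 3170 kWh × 3412 = 10,816,040 BTU
Gas: input = 10,816,040 / 0.832 = 13,000,048 BTU = 130 therm → 130 × €1.23 = €159.90; + 12 × €7.77 standing = €253.14
Heat pump: 10,816,040 BTU / 3412 = 3,170 kWh heat; / 2.9 = 1,093 kWh in → × €0.282 = €308.26; + 12 × €17.17 standing = €514.30
Difference = |€253.14 − €514.30| = €261.15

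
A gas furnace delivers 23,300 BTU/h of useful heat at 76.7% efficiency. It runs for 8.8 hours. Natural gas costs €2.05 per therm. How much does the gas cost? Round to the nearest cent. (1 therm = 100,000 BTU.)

€5.48

Heat delivered = 23,300 BTU/h × 8.8 h = 205,040 BTU
Gas input = 205,040 / 0.767 = 267,327 BTU
= 267,327 / 100,000 = 2.673 therm
Cost = 2.673 × €2.05/therm = €5.48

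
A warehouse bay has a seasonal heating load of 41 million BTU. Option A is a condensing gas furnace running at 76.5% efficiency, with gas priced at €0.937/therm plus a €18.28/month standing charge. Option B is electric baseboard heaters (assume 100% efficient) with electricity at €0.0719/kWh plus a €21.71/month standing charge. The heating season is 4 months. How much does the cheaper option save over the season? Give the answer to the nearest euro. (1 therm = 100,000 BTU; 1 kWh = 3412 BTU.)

€376

Heat load = 41 × 10⁶ BTU = 41,000,000 BTU
Gas: input = 41,000,000 / 0.765 = 53,594,771 BTU = 535.9 therm → 535.9 × €0.937 = €502.18; + 4 × €18.28 standing = €575.30
Electric: 41,000,000 BTU / 3412 = 12,020 kWh → × €0.0719 = €863.98; + 4 × €21.71 standing = €950.82
Difference = |€575.30 − €950.82| = €375.52 ≈ €376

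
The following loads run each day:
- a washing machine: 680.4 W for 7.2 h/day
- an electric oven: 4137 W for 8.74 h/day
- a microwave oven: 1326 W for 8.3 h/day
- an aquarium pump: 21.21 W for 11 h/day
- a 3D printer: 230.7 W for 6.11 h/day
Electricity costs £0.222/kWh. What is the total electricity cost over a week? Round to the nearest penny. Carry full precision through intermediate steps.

washing machine: 680.4 W × 7.2 h × 7 d = 34,292 Wh = 34.29 kWh
electric oven: 4137 W × 8.74 h × 7 d = 253,102 Wh = 253.1 kWh
microwave oven: 1326 W × 8.3 h × 7 d = 77,041 Wh = 77.04 kWh
aquarium pump: 21.21 W × 11 h × 7 d = 1,633 Wh = 1.633 kWh
3D printer: 230.7 W × 6.11 h × 7 d = 9,867 Wh = 9.867 kWh
Total energy = 34.29 + 253.1 + 77.04 + 1.633 + 9.867 = 375.9 kWh
Cost = 375.9 kWh × £0.222 = £83.46

£83.46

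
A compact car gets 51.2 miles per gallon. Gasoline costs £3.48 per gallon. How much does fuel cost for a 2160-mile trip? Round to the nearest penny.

£146.81

Fuel = 2160 mi / 51.2 mpg = 42.19 gal
Cost = 42.19 gal × £3.48/gal = £146.81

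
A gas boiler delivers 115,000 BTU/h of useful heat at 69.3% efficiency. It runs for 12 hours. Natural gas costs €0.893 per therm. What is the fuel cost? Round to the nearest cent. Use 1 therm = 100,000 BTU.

Heat delivered = 115,000 BTU/h × 12 h = 1,380,000 BTU
Gas input = 1,380,000 / 0.693 = 1,991,342 BTU
= 1,991,342 / 100,000 = 19.91 therm
Cost = 19.91 × €0.893/therm = €17.78

€17.78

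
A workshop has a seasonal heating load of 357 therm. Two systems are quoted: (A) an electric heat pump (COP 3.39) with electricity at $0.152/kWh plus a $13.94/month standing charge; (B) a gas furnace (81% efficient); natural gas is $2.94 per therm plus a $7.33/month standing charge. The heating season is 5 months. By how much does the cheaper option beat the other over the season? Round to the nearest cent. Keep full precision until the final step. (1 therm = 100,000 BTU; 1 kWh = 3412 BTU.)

Heat load = 357 therm × 100,000 = 35,700,000 BTU
Gas: input = 35,700,000 / 0.81 = 44,074,074 BTU = 440.7 therm → 440.7 × $2.94 = $1,295.78; + 5 × $7.33 standing = $1,332.43
Heat pump: 35,700,000 BTU / 3412 = 10,460 kWh heat; / 3.39 = 3,086 kWh in → × $0.152 = $469.14; + 5 × $13.94 standing = $538.84
Difference = |$1,332.43 − $538.84| = $793.59

$793.59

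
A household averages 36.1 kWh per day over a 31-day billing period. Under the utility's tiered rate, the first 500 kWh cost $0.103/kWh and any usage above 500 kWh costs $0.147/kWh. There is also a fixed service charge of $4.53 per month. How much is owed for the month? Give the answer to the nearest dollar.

Usage = 36.1 kWh/day × 31 days = 1119.1 kWh
First 500 kWh × $0.103 = $51.50
Remaining 619.1 kWh × $0.147 = $91.01
Energy charge = $142.51; + service $4.53 = $147.04 ≈ $147

$147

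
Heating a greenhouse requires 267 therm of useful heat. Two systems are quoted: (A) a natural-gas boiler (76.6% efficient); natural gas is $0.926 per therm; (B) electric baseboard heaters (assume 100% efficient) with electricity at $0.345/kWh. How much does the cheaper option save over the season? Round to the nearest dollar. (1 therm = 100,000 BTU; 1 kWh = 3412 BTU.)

$2377

Heat load = 267 therm × 100,000 = 26,700,000 BTU
Gas: input = 26,700,000 / 0.766 = 34,856,397 BTU = 348.6 therm → 348.6 × $0.926 = $322.77
Electric: 26,700,000 BTU / 3412 = 7,825 kWh → × $0.345 = $2,699.74
Difference = |$322.77 − $2,699.74| = $2,376.97 ≈ $2377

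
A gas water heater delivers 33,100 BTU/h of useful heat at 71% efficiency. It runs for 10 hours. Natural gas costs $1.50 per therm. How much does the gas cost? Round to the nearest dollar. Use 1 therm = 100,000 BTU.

Heat delivered = 33,100 BTU/h × 10 h = 331,000 BTU
Gas input = 331,000 / 0.71 = 466,197 BTU
= 466,197 / 100,000 = 4.662 therm
Cost = 4.662 × $1.50/therm = $6.99 ≈ $7

$7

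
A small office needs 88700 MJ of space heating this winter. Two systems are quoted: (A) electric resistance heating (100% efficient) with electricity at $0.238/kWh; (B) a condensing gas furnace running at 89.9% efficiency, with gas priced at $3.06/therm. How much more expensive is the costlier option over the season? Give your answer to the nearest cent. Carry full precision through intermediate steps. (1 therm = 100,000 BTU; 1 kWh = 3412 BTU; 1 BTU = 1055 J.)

Heat load = 88700 MJ = 88,700,000,000 J / 1055 = 84,075,829 BTU
Gas: input = 84,075,829 / 0.899 = 93,521,501 BTU = 935.2 therm → 935.2 × $3.06 = $2,861.76
Electric: 84,075,829 BTU / 3412 = 24,640 kWh → × $0.238 = $5,864.61
Difference = |$2,861.76 − $5,864.61| = $3,002.85

$3002.85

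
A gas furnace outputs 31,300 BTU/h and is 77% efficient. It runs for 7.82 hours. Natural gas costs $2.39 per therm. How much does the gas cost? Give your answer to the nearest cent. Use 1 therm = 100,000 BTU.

$7.60

Heat delivered = 31,300 BTU/h × 7.82 h = 244,766 BTU
Gas input = 244,766 / 0.770 = 317,878 BTU
= 317,878 / 100,000 = 3.179 therm
Cost = 3.179 × $2.39/therm = $7.60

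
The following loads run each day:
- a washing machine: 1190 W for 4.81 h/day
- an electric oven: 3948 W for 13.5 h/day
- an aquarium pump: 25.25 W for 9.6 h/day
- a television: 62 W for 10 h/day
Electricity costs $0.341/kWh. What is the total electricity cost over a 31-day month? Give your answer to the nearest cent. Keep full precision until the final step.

$633.04

washing machine: 1190 W × 4.81 h × 31 d = 177,441 Wh = 177.4 kWh
electric oven: 3948 W × 13.5 h × 31 d = 1,652,238 Wh = 1,652 kWh
aquarium pump: 25.25 W × 9.6 h × 31 d = 7,514 Wh = 7.514 kWh
television: 62 W × 10 h × 31 d = 19,220 Wh = 19.22 kWh
Total energy = 177.4 + 1,652 + 7.514 + 19.22 = 1,856 kWh
Cost = 1,856 kWh × $0.341 = $633.04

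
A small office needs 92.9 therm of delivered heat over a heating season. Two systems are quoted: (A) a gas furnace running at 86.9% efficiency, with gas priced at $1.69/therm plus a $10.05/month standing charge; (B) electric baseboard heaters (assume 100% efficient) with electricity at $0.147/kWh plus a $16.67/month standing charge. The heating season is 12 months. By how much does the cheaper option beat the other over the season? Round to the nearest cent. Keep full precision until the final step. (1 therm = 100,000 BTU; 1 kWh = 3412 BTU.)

Heat load = 92.9 therm × 100,000 = 9,290,000 BTU
Gas: input = 9,290,000 / 0.869 = 10,690,449 BTU = 106.9 therm → 106.9 × $1.69 = $180.67; + 12 × $10.05 standing = $301.27
Electric: 9,290,000 BTU / 3412 = 2,723 kWh → × $0.147 = $400.24; + 12 × $16.67 standing = $600.28
Difference = |$301.27 − $600.28| = $299.01

$299.01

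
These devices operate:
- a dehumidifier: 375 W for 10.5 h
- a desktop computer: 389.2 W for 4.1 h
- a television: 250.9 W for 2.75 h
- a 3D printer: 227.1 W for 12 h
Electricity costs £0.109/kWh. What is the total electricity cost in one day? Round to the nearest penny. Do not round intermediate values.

£0.98

dehumidifier: 375 W × 10.5 h = 3,938 Wh = 3.938 kWh
desktop computer: 389.2 W × 4.1 h = 1,596 Wh = 1.596 kWh
television: 250.9 W × 2.75 h = 690 Wh = 0.69 kWh
3D printer: 227.1 W × 12 h = 2,725 Wh = 2.725 kWh
Total energy = 3.938 + 1.596 + 0.69 + 2.725 = 8.948 kWh
Cost = 8.948 kWh × £0.109 = £0.98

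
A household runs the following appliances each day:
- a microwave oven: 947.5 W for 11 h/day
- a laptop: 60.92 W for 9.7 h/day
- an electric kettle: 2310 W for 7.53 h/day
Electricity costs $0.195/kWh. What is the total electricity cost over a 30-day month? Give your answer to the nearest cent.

microwave oven: 947.5 W × 11 h × 30 d = 312,675 Wh = 312.7 kWh
laptop: 60.92 W × 9.7 h × 30 d = 17,728 Wh = 17.73 kWh
electric kettle: 2310 W × 7.53 h × 30 d = 521,829 Wh = 521.8 kWh
Total energy = 312.7 + 17.73 + 521.8 = 852.2 kWh
Cost = 852.2 kWh × $0.195 = $166.19

$166.19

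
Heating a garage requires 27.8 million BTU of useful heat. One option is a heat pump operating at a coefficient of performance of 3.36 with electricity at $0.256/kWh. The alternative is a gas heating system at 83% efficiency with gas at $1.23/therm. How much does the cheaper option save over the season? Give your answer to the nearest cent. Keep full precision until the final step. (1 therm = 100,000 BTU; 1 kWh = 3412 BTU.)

$208.80

Heat load = 27.8 × 10⁶ BTU = 27,800,000 BTU
Gas: input = 27,800,000 / 0.83 = 33,493,976 BTU = 334.9 therm → 334.9 × $1.23 = $411.98
Heat pump: 27,800,000 BTU / 3412 = 8,148 kWh heat; / 3.36 = 2,425 kWh in → × $0.256 = $620.78
Difference = |$411.98 − $620.78| = $208.80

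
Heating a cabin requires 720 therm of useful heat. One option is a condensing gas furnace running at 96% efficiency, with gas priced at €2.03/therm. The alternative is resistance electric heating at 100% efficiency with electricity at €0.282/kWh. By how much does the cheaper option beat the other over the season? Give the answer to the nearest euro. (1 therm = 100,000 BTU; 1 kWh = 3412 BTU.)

Heat load = 720 therm × 100,000 = 72,000,000 BTU
Gas: input = 72,000,000 / 0.96 = 75,000,000 BTU = 750 therm → 750 × €2.03 = €1,522.50
Electric: 72,000,000 BTU / 3412 = 21,100 kWh → × €0.282 = €5,950.76
Difference = |€1,522.50 − €5,950.76| = €4,428.26 ≈ €4428

€4428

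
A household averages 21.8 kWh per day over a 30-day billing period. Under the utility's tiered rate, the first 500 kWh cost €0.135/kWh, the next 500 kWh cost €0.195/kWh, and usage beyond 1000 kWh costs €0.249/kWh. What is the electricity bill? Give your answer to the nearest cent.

Usage = 21.8 kWh/day × 30 days = 654 kWh
First 500 kWh × €0.135 = €67.50
Next 154 kWh × €0.195 = €30.03
Remaining tier: 0 kWh (not reached)
Total = €97.53

€97.53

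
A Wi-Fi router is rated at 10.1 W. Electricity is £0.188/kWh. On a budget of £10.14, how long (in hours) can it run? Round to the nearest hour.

Energy budget = £10.14 / £0.188 per kWh = 53.94 kWh = 53,936 Wh
Runtime = 53,936 Wh / 10.1 W = 5,340 h

5340 h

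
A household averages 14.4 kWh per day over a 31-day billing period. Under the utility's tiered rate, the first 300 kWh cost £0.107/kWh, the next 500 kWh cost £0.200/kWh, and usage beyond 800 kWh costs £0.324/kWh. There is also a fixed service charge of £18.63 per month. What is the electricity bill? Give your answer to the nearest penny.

£80.01

Usage = 14.4 kWh/day × 31 days = 446.4 kWh
First 300 kWh × £0.107 = £32.10
Next 146.4 kWh × £0.200 = £29.28
Remaining tier: 0 kWh (not reached)
Energy charge = £61.38; + service £18.63 = £80.01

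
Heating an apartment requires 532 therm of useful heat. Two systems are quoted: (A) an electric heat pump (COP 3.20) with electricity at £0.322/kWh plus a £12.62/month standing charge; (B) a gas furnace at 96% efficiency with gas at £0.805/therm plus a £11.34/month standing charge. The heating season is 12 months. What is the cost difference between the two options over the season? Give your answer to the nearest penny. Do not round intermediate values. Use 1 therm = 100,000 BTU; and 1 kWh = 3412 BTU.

£1138.20

Heat load = 532 therm × 100,000 = 53,200,000 BTU
Gas: input = 53,200,000 / 0.960 = 55,416,667 BTU = 554.2 therm → 554.2 × £0.805 = £446.10; + 12 × £11.34 standing = £582.18
Heat pump: 53,200,000 BTU / 3412 = 15,590 kWh heat; / 3.20 = 4,873 kWh in → × £0.322 = £1,568.95; + 12 × £12.62 standing = £1,720.39
Difference = |£582.18 − £1,720.39| = £1,138.20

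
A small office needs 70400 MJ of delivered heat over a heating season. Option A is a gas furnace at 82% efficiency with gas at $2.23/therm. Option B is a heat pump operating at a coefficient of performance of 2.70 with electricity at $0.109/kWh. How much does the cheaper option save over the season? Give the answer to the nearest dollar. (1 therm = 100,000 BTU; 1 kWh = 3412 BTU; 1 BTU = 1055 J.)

$1025

Heat load = 70400 MJ = 70,400,000,000 J / 1055 = 66,729,858 BTU
Gas: input = 66,729,858 / 0.82 = 81,377,875 BTU = 813.8 therm → 813.8 × $2.23 = $1,814.73
Heat pump: 66,729,858 BTU / 3412 = 19,560 kWh heat; / 2.70 = 7,243 kWh in → × $0.109 = $789.54
Difference = |$1,814.73 − $789.54| = $1,025.19 ≈ $1025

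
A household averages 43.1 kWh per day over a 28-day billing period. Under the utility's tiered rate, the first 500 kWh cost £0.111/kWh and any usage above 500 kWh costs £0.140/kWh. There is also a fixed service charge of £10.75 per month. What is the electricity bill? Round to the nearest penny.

Usage = 43.1 kWh/day × 28 days = 1206.8 kWh
First 500 kWh × £0.111 = £55.50
Remaining 706.8 kWh × £0.140 = £98.95
Energy charge = £154.45; + service £10.75 = £165.20

£165.20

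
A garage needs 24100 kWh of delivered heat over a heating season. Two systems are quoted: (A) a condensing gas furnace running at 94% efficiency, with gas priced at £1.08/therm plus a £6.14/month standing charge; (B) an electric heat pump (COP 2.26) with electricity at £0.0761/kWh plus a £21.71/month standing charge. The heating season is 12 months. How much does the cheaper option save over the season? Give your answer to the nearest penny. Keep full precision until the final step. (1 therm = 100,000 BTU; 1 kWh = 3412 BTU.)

Heat load = 24100 kWh × 3412 = 82,229,200 BTU
Gas: input = 82,229,200 / 0.940 = 87,477,872 BTU = 874.8 therm → 874.8 × £1.08 = £944.76; + 12 × £6.14 standing = £1,018.44
Heat pump: 82,229,200 BTU / 3412 = 24,100 kWh heat; / 2.26 = 10,660 kWh in → × £0.0761 = £811.51; + 12 × £21.71 standing = £1,072.03
Difference = |£1,018.44 − £1,072.03| = £53.59

£53.59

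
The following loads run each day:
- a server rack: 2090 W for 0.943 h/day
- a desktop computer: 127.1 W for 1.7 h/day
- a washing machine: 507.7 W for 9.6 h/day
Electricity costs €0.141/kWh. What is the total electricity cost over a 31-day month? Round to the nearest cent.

€30.86

server rack: 2090 W × 0.943 h × 31 d = 61,097 Wh = 61.1 kWh
desktop computer: 127.1 W × 1.7 h × 31 d = 6,698 Wh = 6.698 kWh
washing machine: 507.7 W × 9.6 h × 31 d = 151,092 Wh = 151.1 kWh
Total energy = 61.1 + 6.698 + 151.1 = 218.9 kWh
Cost = 218.9 kWh × €0.141 = €30.86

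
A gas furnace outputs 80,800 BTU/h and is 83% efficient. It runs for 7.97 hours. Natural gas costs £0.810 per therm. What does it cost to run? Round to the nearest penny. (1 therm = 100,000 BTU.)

£6.28

Heat delivered = 80,800 BTU/h × 7.97 h = 643,976 BTU
Gas input = 643,976 / 0.83 = 775,875 BTU
= 775,875 / 100,000 = 7.759 therm
Cost = 7.759 × £0.810/therm = £6.28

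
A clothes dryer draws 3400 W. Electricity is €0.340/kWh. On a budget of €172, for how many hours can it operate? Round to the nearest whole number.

149 h

Energy budget = €172 / €0.340 per kWh = 505.9 kWh = 505,882 Wh
Runtime = 505,882 Wh / 3400 W = 148.8 h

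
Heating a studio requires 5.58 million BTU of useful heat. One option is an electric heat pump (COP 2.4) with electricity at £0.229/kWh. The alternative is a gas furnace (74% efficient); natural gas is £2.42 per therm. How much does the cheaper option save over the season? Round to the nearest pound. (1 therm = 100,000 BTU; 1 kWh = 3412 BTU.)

£26

Heat load = 5.58 × 10⁶ BTU = 5,580,000 BTU
Gas: input = 5,580,000 / 0.74 = 7,540,541 BTU = 75.41 therm → 75.41 × £2.42 = £182.48
Heat pump: 5,580,000 BTU / 3412 = 1,635 kWh heat; / 2.4 = 681.4 kWh in → × £0.229 = £156.04
Difference = |£182.48 − £156.04| = £26.44 ≈ £26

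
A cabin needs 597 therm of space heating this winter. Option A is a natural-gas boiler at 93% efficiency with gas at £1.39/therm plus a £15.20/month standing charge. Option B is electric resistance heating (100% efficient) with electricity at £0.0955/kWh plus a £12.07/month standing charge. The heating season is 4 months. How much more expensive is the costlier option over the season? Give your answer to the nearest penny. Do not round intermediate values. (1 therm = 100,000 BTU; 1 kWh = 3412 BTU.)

Heat load = 597 therm × 100,000 = 59,700,000 BTU
Gas: input = 59,700,000 / 0.93 = 64,193,548 BTU = 641.9 therm → 641.9 × £1.39 = £892.29; + 4 × £15.20 standing = £953.09
Electric: 59,700,000 BTU / 3412 = 17,500 kWh → × £0.0955 = £1,670.97; + 4 × £12.07 standing = £1,719.25
Difference = |£953.09 − £1,719.25| = £766.16

£766.16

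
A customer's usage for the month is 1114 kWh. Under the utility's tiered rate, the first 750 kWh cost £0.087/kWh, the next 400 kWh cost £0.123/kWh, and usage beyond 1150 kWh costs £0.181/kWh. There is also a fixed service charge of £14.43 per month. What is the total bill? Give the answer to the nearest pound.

First 750 kWh × £0.087 = £65.25
Next 364 kWh × £0.123 = £44.77
Remaining tier: 0 kWh (not reached)
Energy charge = £110.02; + service £14.43 = £124.45 ≈ £124

£124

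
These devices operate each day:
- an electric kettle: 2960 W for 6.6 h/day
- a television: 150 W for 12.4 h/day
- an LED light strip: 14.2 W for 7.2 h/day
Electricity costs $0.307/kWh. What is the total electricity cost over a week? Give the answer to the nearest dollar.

$46

electric kettle: 2960 W × 6.6 h × 7 d = 136,752 Wh = 136.8 kWh
television: 150 W × 12.4 h × 7 d = 13,020 Wh = 13.02 kWh
LED light strip: 14.2 W × 7.2 h × 7 d = 716 Wh = 0.7157 kWh
Total energy = 136.8 + 13.02 + 0.7157 = 150.5 kWh
Cost = 150.5 kWh × $0.307 = $46.20 ≈ $46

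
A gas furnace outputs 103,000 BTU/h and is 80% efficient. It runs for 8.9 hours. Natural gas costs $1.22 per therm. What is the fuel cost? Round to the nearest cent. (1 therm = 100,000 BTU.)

Heat delivered = 103,000 BTU/h × 8.9 h = 916,700 BTU
Gas input = 916,700 / 0.80 = 1,145,875 BTU
= 1,145,875 / 100,000 = 11.46 therm
Cost = 11.46 × $1.22/therm = $13.98

$13.98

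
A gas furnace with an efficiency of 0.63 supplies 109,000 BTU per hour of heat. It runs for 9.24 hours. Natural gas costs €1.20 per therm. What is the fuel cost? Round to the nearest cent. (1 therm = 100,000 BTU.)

Heat delivered = 109,000 BTU/h × 9.24 h = 1,007,160 BTU
Gas input = 1,007,160 / 0.63 = 1,598,667 BTU
= 1,598,667 / 100,000 = 15.99 therm
Cost = 15.99 × €1.20/therm = €19.18

€19.18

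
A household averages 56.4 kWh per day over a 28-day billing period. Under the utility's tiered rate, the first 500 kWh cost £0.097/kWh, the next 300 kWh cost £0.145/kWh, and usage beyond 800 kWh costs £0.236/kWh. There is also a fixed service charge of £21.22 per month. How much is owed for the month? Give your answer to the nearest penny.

£297.11

Usage = 56.4 kWh/day × 28 days = 1579.2 kWh
First 500 kWh × £0.097 = £48.50
Next 300 kWh × £0.145 = £43.50
Remaining 779.2 kWh × £0.236 = £183.89
Energy charge = £275.89; + service £21.22 = £297.11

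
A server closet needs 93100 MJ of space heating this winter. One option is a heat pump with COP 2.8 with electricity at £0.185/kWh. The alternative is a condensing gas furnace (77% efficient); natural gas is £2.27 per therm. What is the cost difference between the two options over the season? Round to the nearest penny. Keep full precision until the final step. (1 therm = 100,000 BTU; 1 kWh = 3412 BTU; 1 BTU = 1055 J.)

Heat load = 93100 MJ = 93,100,000,000 J / 1055 = 88,246,445 BTU
Gas: input = 88,246,445 / 0.77 = 114,605,773 BTU = 1,146 therm → 1,146 × £2.27 = £2,601.55
Heat pump: 88,246,445 BTU / 3412 = 25,860 kWh heat; / 2.8 = 9,237 kWh in → × £0.185 = £1,708.84
Difference = |£2,601.55 − £1,708.84| = £892.71

£892.71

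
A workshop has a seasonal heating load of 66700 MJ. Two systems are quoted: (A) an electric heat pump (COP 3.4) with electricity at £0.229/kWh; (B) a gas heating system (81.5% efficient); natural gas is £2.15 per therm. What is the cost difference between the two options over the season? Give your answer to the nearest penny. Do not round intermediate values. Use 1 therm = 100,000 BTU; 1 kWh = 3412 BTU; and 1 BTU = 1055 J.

£419.82

Heat load = 66700 MJ = 66,700,000,000 J / 1055 = 63,222,749 BTU
Gas: input = 63,222,749 / 0.815 = 77,573,925 BTU = 775.7 therm → 775.7 × £2.15 = £1,667.84
Heat pump: 63,222,749 BTU / 3412 = 18,530 kWh heat; / 3.4 = 5,450 kWh in → × £0.229 = £1,248.02
Difference = |£1,667.84 − £1,248.02| = £419.82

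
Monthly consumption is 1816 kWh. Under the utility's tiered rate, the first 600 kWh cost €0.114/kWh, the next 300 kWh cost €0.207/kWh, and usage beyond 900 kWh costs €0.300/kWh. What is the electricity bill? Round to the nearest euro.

First 600 kWh × €0.114 = €68.40
Next 300 kWh × €0.207 = €62.10
Remaining 916 kWh × €0.300 = €274.80
Total = €405.30 ≈ €405

€405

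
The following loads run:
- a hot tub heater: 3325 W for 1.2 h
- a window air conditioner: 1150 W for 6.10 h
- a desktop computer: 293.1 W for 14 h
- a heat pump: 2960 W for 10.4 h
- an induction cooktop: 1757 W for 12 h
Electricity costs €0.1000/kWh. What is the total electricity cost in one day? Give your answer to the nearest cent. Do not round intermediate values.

hot tub heater: 3325 W × 1.2 h = 3,990 Wh = 3.99 kWh
window air conditioner: 1150 W × 6.10 h = 7,015 Wh = 7.015 kWh
desktop computer: 293.1 W × 14 h = 4,103 Wh = 4.103 kWh
heat pump: 2960 W × 10.4 h = 30,784 Wh = 30.78 kWh
induction cooktop: 1757 W × 12 h = 21,084 Wh = 21.08 kWh
Total energy = 3.99 + 7.015 + 4.103 + 30.78 + 21.08 = 66.98 kWh
Cost = 66.98 kWh × €0.1000 = €6.70

€6.70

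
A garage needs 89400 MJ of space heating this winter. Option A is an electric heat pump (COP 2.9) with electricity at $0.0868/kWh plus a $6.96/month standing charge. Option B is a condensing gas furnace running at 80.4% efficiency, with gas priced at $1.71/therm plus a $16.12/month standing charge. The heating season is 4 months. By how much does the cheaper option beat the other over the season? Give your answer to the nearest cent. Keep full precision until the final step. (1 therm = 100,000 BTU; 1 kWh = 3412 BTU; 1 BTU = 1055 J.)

$1095.57

Heat load = 89400 MJ = 89,400,000,000 J / 1055 = 84,739,336 BTU
Gas: input = 84,739,336 / 0.804 = 105,397,185 BTU = 1,054 therm → 1,054 × $1.71 = $1,802.29; + 4 × $16.12 standing = $1,866.77
Heat pump: 84,739,336 BTU / 3412 = 24,840 kWh heat; / 2.9 = 8,564 kWh in → × $0.0868 = $743.36; + 4 × $6.96 standing = $771.20
Difference = |$1,866.77 − $771.20| = $1,095.57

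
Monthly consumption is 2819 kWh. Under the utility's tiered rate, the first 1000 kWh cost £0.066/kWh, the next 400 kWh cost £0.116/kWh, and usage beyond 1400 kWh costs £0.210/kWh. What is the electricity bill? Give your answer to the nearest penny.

£410.39

First 1000 kWh × £0.066 = £66.00
Next 400 kWh × £0.116 = £46.40
Remaining 1419 kWh × £0.210 = £297.99
Total = £410.39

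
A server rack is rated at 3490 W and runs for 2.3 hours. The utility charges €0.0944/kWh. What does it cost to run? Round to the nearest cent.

Energy = 3490 W × 2.3 h = 8,027 Wh = 8.027 kWh
Cost = 8.027 kWh × €0.0944/kWh = €0.76

€0.76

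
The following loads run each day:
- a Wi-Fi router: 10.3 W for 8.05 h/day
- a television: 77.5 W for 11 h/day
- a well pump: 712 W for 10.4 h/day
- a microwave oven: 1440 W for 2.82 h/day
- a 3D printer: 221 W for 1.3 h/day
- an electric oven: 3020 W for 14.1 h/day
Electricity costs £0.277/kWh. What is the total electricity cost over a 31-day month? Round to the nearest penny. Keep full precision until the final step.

Wi-Fi router: 10.3 W × 8.05 h × 31 d = 2,570 Wh = 2.57 kWh
television: 77.5 W × 11 h × 31 d = 26,428 Wh = 26.43 kWh
well pump: 712 W × 10.4 h × 31 d = 229,549 Wh = 229.5 kWh
microwave oven: 1440 W × 2.82 h × 31 d = 125,885 Wh = 125.9 kWh
3D printer: 221 W × 1.3 h × 31 d = 8,906 Wh = 8.906 kWh
electric oven: 3020 W × 14.1 h × 31 d = 1,320,042 Wh = 1,320 kWh
Total energy = 2.57 + 26.43 + 229.5 + 125.9 + 8.906 + 1,320 = 1,713 kWh
Cost = 1,713 kWh × £0.277 = £474.61

£474.61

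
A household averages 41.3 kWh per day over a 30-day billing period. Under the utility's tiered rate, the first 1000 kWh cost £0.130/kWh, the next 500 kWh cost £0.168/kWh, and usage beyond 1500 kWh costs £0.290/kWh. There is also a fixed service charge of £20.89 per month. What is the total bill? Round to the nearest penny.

Usage = 41.3 kWh/day × 30 days = 1239 kWh
First 1000 kWh × £0.130 = £130.00
Next 239 kWh × £0.168 = £40.15
Remaining tier: 0 kWh (not reached)
Energy charge = £170.15; + service £20.89 = £191.04

£191.04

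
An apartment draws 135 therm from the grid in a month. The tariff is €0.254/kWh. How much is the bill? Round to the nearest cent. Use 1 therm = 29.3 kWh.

135 therm × (29.3 kWh/therm) = 3,956 kWh
Cost = 3,956 kWh × €0.254/kWh = €1,004.70

€1004.70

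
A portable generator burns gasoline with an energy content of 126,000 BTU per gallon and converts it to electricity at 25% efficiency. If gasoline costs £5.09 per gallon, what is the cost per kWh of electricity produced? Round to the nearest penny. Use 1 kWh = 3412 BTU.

£0.55

Electrical output per gallon = 126,000 BTU × 0.25 / 3412 BTU/kWh = 9.232 kWh
Cost per kWh = £5.09 / 9.232 kWh = £0.551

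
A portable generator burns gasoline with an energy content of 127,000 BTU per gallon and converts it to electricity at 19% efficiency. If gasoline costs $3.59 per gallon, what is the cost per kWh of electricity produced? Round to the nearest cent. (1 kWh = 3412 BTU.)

Electrical output per gallon = 127,000 BTU × 0.19 / 3412 BTU/kWh = 7.072 kWh
Cost per kWh = $3.59 / 7.072 kWh = $0.508

$0.51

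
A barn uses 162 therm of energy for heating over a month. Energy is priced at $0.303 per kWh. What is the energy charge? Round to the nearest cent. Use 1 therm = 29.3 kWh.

162 therm × (29.3 kWh/therm) = 4,747 kWh
Cost = 4,747 kWh × $0.303/kWh = $1,438.22

$1438.22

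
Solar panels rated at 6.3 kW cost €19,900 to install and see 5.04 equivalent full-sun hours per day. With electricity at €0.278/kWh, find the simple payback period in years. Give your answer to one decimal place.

6.2 years

Daily generation = 6.3 kW × 5.04 h = 31.75 kWh
Annual generation = 31.75 × 365 = 11589 kWh
Annual savings = 11589 × €0.278 = €3,221.88
Payback = €19,900 / €3,221.88 = 6.18 years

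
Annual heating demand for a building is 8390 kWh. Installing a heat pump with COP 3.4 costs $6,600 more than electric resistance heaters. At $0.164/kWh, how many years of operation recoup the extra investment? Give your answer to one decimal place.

6.8 years

Resistance: 8390 kWh × $0.164 = $1,375.96/yr
Heat pump: 8390 / 3.4 = 2468 kWh in → × $0.164 = $404.69/yr
Annual savings = $971.27
Payback = $6,600 / $971.27 = 6.8 years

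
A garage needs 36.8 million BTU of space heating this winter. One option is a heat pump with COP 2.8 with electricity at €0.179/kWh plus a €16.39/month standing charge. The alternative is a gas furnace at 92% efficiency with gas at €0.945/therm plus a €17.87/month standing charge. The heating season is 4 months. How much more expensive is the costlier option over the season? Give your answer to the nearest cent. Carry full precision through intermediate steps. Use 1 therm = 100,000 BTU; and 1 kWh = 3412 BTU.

Heat load = 36.8 × 10⁶ BTU = 36,800,000 BTU
Gas: input = 36,800,000 / 0.92 = 40,000,000 BTU = 400 therm → 400 × €0.945 = €378.00; + 4 × €17.87 standing = €449.48
Heat pump: 36,800,000 BTU / 3412 = 10,790 kWh heat; / 2.8 = 3,852 kWh in → × €0.179 = €689.50; + 4 × €16.39 standing = €755.06
Difference = |€449.48 − €755.06| = €305.58

€305.58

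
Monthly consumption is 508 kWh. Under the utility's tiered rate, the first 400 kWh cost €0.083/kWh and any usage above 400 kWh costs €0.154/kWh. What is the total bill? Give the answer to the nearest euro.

First 400 kWh × €0.083 = €33.20
Remaining 108 kWh × €0.154 = €16.63
Total = €49.83 ≈ €50

€50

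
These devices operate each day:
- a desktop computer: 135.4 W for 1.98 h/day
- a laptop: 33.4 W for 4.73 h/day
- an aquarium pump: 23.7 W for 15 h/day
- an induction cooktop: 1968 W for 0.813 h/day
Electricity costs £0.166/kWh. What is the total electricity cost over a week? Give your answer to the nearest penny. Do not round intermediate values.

£2.77

desktop computer: 135.4 W × 1.98 h × 7 d = 1,877 Wh = 1.877 kWh
laptop: 33.4 W × 4.73 h × 7 d = 1,106 Wh = 1.106 kWh
aquarium pump: 23.7 W × 15 h × 7 d = 2,488 Wh = 2.489 kWh
induction cooktop: 1968 W × 0.813 h × 7 d = 11,200 Wh = 11.2 kWh
Total energy = 1.877 + 1.106 + 2.489 + 11.2 = 16.67 kWh
Cost = 16.67 kWh × £0.166 = £2.77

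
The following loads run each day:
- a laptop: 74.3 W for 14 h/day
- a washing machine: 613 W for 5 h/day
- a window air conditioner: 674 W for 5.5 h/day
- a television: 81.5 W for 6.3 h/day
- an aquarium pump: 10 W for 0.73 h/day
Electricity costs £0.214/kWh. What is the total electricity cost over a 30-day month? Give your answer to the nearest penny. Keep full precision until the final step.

laptop: 74.3 W × 14 h × 30 d = 31,206 Wh = 31.21 kWh
washing machine: 613 W × 5 h × 30 d = 91,950 Wh = 91.95 kWh
window air conditioner: 674 W × 5.5 h × 30 d = 111,210 Wh = 111.2 kWh
television: 81.5 W × 6.3 h × 30 d = 15,403 Wh = 15.4 kWh
aquarium pump: 10 W × 0.73 h × 30 d = 219 Wh = 0.219 kWh
Total energy = 31.21 + 91.95 + 111.2 + 15.4 + 0.219 = 250 kWh
Cost = 250 kWh × £0.214 = £53.50

£53.50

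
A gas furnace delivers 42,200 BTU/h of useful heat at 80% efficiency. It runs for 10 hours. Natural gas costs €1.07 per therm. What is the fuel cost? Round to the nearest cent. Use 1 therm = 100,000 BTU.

€5.64

Heat delivered = 42,200 BTU/h × 10 h = 422,000 BTU
Gas input = 422,000 / 0.80 = 527,500 BTU
= 527,500 / 100,000 = 5.275 therm
Cost = 5.275 × €1.07/therm = €5.64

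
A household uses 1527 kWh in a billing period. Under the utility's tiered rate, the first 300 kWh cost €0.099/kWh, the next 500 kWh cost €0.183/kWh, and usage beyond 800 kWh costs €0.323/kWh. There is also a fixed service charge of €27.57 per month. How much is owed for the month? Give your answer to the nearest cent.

First 300 kWh × €0.099 = €29.70
Next 500 kWh × €0.183 = €91.50
Remaining 727 kWh × €0.323 = €234.82
Energy charge = €356.02; + service €27.57 = €383.59

€383.59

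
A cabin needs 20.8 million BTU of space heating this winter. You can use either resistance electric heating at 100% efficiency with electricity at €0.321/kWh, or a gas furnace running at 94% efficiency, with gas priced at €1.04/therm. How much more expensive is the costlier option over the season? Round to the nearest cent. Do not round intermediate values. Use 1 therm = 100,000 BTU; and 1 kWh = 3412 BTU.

Heat load = 20.8 × 10⁶ BTU = 20,800,000 BTU
Gas: input = 20,800,000 / 0.94 = 22,127,660 BTU = 221.3 therm → 221.3 × €1.04 = €230.13
Electric: 20,800,000 BTU / 3412 = 6,096 kWh → × €0.321 = €1,956.86
Difference = |€230.13 − €1,956.86| = €1,726.73

€1726.73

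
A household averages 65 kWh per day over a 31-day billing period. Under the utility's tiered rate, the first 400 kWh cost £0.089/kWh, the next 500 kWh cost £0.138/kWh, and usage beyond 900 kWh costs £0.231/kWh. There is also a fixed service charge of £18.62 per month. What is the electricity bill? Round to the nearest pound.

£381

Usage = 65 kWh/day × 31 days = 2015 kWh
First 400 kWh × £0.089 = £35.60
Next 500 kWh × £0.138 = £69.00
Remaining 1115 kWh × £0.231 = £257.56
Energy charge = £362.17; + service £18.62 = £380.79 ≈ £381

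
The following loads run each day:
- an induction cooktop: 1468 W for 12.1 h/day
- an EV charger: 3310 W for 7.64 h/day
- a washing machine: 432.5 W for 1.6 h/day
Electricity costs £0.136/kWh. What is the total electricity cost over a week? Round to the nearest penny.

£41.64

induction cooktop: 1468 W × 12.1 h × 7 d = 124,340 Wh = 124.3 kWh
EV charger: 3310 W × 7.64 h × 7 d = 177,019 Wh = 177 kWh
washing machine: 432.5 W × 1.6 h × 7 d = 4,844 Wh = 4.844 kWh
Total energy = 124.3 + 177 + 4.844 = 306.2 kWh
Cost = 306.2 kWh × £0.136 = £41.64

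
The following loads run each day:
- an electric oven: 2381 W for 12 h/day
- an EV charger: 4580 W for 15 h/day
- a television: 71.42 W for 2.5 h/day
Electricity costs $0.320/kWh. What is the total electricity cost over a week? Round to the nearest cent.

$218.29

electric oven: 2381 W × 12 h × 7 d = 200,004 Wh = 200 kWh
EV charger: 4580 W × 15 h × 7 d = 480,900 Wh = 480.9 kWh
television: 71.42 W × 2.5 h × 7 d = 1,250 Wh = 1.25 kWh
Total energy = 200 + 480.9 + 1.25 = 682.2 kWh
Cost = 682.2 kWh × $0.320 = $218.29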